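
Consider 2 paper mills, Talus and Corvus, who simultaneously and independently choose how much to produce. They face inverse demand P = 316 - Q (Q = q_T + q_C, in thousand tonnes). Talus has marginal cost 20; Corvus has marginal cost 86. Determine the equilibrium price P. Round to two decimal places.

Talus's profit: π_T = (316 - Q)q_T - (20q_T). Setting ∂π_T/∂q_T = 0: 296 - 2q_T - (q_C) = 0.
Corvus's first-order condition: 230 - 2q_C - (q_T) = 0.
Rearranging gives the reaction functions q_T = (296 - q_C)/2 and q_C = (230 - q_T)/2.
Solving the pair: q_T = 362/3, q_C = 164/3.
Total output Q = 526/3, so price P = 316 - 526/3 = 422/3.

140.67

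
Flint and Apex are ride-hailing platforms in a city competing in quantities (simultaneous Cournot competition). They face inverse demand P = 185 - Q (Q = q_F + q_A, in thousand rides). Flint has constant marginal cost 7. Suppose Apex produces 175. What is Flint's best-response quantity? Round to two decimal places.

1.50

With the rival's output fixed at 175, Flint's profit is π_F = (185 - 175 - q_F)q_F - (7q_F) = (10 - q_F)q_F - (7q_F).
∂π_F/∂q_F = 3 - 2q_F = 0, so q_F = 3/2.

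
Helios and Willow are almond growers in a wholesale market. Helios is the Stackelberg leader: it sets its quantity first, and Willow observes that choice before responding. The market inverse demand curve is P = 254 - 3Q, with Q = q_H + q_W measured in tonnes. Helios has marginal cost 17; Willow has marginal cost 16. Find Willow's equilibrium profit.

Solve by backward induction. Given q_H, the follower Willow maximises π_W = (254 - 3q_H - 3q_W)q_W - 16q_W.
Setting the follower's marginal profit to zero, 238 - 3q_H - 6q_W = 0, i.e. q_W = (238 - 3q_H)/6.
The leader anticipates this reaction. Substituting into P = 254 - 3Q gives P = 135 - (3/2)q_H, so π_H = (135 - (3/2)q_H)q_H - 17q_H.
The leader's first-order condition 118 - 3q_H = 0 yields q_H = 118/3.
Then q_W = (238 - 3·(118/3))/6 = 20.
Price P = 254 - 3·(178/3) = 76.
Willow's profit: (76 - 16)·20 = 1200.

1200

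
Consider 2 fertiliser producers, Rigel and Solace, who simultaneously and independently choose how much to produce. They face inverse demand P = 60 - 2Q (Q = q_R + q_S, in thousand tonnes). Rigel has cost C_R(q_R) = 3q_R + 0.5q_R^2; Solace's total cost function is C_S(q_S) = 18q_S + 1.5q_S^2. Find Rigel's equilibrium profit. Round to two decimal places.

258.13

Rigel's profit: π_R = (60 - 2Q)q_R - (3q_R + (1/2)q_R²). Setting ∂π_R/∂q_R = 0: 57 - 5q_R - 2(q_S) = 0.
Solace's profit: π_S = (60 - 2Q)q_S - (18q_S + (3/2)q_S²). Setting ∂π_S/∂q_S = 0: 42 - 7q_S - 2(q_R) = 0.
So q_R = (57 - 2q_S)/5 and q_S = (42 - 2q_R)/7.
Solving the pair: q_R = 315/31, q_S = 96/31.
Price P = 60 - 2·(411/31) = 1038/31.
Rigel's profit: (1038/31)·(315/31) - 3·(315/31) - (1/2)(315/31)² = 258.1296.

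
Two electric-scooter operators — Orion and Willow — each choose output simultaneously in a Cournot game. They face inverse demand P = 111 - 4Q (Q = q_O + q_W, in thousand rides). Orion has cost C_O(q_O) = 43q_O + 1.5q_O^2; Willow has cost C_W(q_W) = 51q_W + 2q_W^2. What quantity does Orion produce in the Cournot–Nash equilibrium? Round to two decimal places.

Orion's profit: π_O = (111 - 4Q)q_O - (43q_O + (3/2)q_O²). Setting ∂π_O/∂q_O = 0: 68 - 11q_O - 4(q_W) = 0.
Willow's profit: π_W = (111 - 4Q)q_W - (51q_W + 2q_W²). Setting ∂π_W/∂q_W = 0: 60 - 12q_W - 4(q_O) = 0.
Rearranging gives the reaction functions q_O = (68 - 4q_W)/11 and q_W = (60 - 4q_O)/12.
Solving the pair: q_O = 144/29, q_W = 97/29.

4.97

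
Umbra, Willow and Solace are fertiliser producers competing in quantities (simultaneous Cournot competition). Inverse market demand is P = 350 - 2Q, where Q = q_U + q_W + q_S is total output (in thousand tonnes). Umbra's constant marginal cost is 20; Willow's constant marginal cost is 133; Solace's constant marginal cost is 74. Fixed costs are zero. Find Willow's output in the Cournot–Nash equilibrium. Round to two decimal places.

5.63

Umbra's profit: π_U = (350 - 2Q)q_U - (20q_U). Setting ∂π_U/∂q_U = 0: 330 - 4q_U - 2(q_W + q_S) = 0.
Willow's first-order condition: 217 - 4q_W - 2(q_U + q_S) = 0.
Solace's profit: π_S = (350 - 2Q)q_S - (74q_S). Setting ∂π_S/∂q_S = 0: 276 - 4q_S - 2(q_U + q_W) = 0.
Adding the 3 first-order conditions: 823 − 8Q = 0, so Q = 823/8.
Back-substituting: q_U = (330 − 823/4)/2 = 497/8, q_W = (217 − 823/4)/2 = 45/8, q_S = (276 − 823/4)/2 = 281/8.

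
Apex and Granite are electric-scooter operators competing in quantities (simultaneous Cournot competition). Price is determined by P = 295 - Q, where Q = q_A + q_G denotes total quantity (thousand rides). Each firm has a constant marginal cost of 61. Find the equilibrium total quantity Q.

156

A representative firm's profit is π_i = q_i(295 - Q) - 61q_i.
Setting ∂π_i/∂q_i = 0 with rivals' quantities fixed: 234 - 2q_i - q_j = 0.
With identical firms every q_j equals q_i, so q_j = q_i and 234 = 3q_i, giving q_i = 78.
Total output Q = 78 + 78 = 156.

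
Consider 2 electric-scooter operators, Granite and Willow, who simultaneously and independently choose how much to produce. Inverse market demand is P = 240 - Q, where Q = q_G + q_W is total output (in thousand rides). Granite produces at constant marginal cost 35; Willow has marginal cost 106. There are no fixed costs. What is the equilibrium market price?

Granite's profit: π_G = (240 - Q)q_G - (35q_G). Setting ∂π_G/∂q_G = 0: 205 - 2q_G - (q_W) = 0.
Willow's first-order condition: 134 - 2q_W - (q_G) = 0.
So q_G = (205 - q_W)/2 and q_W = (134 - q_G)/2.
Solving the pair: q_G = 92, q_W = 21.
Total output Q = 113, so price P = 240 - 113 = 127.

127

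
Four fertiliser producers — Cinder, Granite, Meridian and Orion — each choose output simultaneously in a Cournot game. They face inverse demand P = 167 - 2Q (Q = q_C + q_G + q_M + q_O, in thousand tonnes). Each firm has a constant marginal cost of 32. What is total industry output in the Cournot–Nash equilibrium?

54

Each firm earns π_i = (167 - 2Q)q_i - 32q_i.
First-order condition (treating rivals' output as given): 135 - 4q_i - 2·Σ_{j≠i} q_j = 0.
By symmetry each firm produces the same amount; substituting Σ_{j≠i} q_j = 3q_i yields q_i = 135/10 = 27/2.
Total output Q = 27/2 + 27/2 + 27/2 + 27/2 = 54.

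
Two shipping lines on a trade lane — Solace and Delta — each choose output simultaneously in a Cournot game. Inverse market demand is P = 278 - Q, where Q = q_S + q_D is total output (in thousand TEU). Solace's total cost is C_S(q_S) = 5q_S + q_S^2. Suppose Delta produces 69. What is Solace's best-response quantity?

With the rival's output fixed at 69, Solace's profit is π_S = (278 - 69 - q_S)q_S - (5q_S + q_S²) = (209 - q_S)q_S - (5q_S + q_S²).
∂π_S/∂q_S = 204 - 4q_S = 0, so q_S = 51.

51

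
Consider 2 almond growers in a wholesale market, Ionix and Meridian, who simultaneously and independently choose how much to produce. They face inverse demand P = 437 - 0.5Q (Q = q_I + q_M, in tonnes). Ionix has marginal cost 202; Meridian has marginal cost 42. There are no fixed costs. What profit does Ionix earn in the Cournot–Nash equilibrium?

Ionix's profit: π_I = (437 - 0.5Q)q_I - (202q_I). Setting ∂π_I/∂q_I = 0: 235 - q_I - (1/2)(q_M) = 0.
Meridian's profit: π_M = (437 - 0.5Q)q_M - (42q_M). Setting ∂π_M/∂q_M = 0: 395 - q_M - (1/2)(q_I) = 0.
Rearranging gives the reaction functions q_I = (235 - (1/2)q_M) and q_M = (395 - (1/2)q_I).
Solving the pair: q_I = 50, q_M = 370.
Price P = 437 - (1/2)·420 = 227.
Ionix's profit: (227 - 202)·50 = 1250.

1250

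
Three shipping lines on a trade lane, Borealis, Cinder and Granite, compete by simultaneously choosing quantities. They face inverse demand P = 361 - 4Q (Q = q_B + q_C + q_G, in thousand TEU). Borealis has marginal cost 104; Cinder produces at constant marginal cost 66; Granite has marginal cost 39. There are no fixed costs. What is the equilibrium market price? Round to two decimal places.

142.50

Borealis's profit: π_B = (361 - 4Q)q_B - (104q_B). Setting ∂π_B/∂q_B = 0: 257 - 8q_B - 4(q_C + q_G) = 0.
Cinder's first-order condition: 295 - 8q_C - 4(q_B + q_G) = 0.
Granite's first-order condition: 322 - 8q_G - 4(q_B + q_C) = 0.
Adding the 3 conditions: 874 − 8Q − 8Q = 0, i.e. Q = 437/8.
Back-substituting: q_B = (257 − 437/2)/4 = 77/8, q_C = (295 − 437/2)/4 = 153/8, q_G = (322 − 437/2)/4 = 207/8.
Total output Q = 437/8, so price P = 361 - 4·(437/8) = 285/2.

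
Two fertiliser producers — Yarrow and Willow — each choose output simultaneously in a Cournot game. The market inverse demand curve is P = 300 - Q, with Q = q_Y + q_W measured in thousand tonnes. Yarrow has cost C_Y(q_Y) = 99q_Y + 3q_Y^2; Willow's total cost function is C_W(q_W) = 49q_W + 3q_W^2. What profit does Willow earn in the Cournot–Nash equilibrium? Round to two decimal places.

3290.75

Yarrow's profit: π_Y = (300 - Q)q_Y - (99q_Y + 3q_Y²). Setting ∂π_Y/∂q_Y = 0: 201 - 8q_Y - (q_W) = 0.
Willow's profit: π_W = (300 - Q)q_W - (49q_W + 3q_W²). Setting ∂π_W/∂q_W = 0: 251 - 8q_W - (q_Y) = 0.
Rearranging gives the reaction functions q_Y = (201 - q_W)/8 and q_W = (251 - q_Y)/8.
Substituting one into the other gives q_Y = 1357/63 and q_W = 1807/63.
Price P = 300 - 452/9 = 249.7778.
Willow's profit: 249.7778·(1807/63) - 49·(1807/63) - 3(1807/63)² = 3290.7523.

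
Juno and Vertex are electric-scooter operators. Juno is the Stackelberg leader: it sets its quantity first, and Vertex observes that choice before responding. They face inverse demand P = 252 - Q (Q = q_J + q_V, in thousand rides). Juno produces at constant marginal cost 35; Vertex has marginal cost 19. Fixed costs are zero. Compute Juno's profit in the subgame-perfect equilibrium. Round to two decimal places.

The follower Vertex best-responds to any q_J: π_V = (252 - Q)q_V - 19q_V.
Follower FOC: 233 - q_J - 2q_V = 0, so q_V(q_J) = (233 - q_J)/2.
Juno substitutes q_V(q_J) into its own profit: π_J = q_J(252 - q_J - (233 - q_J)/2) - 35q_J = (271/2 - (1/2)q_J)q_J - 35q_J.
The leader's first-order condition 201/2 - q_J = 0 yields q_J = 201/2.
Then q_V = (233 - 201/2)/2 = 265/4.
Price P = 252 - 667/4 = 341/4.
Juno's profit: (341/4 - 35)·(201/2) = 5050.1250.

5050.13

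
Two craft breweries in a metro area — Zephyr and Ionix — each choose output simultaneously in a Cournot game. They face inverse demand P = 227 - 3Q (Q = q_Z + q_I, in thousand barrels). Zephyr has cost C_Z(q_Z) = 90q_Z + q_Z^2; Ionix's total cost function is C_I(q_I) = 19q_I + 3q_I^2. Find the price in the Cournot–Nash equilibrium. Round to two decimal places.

148.62

Zephyr's profit: π_Z = (227 - 3Q)q_Z - (90q_Z + q_Z²). Setting ∂π_Z/∂q_Z = 0: 137 - 8q_Z - 3(q_I) = 0.
Ionix's profit: π_I = (227 - 3Q)q_I - (19q_I + 3q_I²). Setting ∂π_I/∂q_I = 0: 208 - 12q_I - 3(q_Z) = 0.
Best responses: q_Z = (137 - 3q_I)/8, q_I = (208 - 3q_Z)/12.
Substituting one into the other gives q_Z = 340/29 and q_I = 1253/87.
Total output Q = 26.1264, so price P = 227 - 3·26.1264 = 148.6207.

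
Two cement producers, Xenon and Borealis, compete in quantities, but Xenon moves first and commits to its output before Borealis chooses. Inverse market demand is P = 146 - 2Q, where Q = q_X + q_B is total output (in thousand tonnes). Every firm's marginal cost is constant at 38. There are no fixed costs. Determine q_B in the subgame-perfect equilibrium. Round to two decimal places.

The follower Borealis best-responds to any q_X: π_B = (146 - 2Q)q_B - 38q_B.
Follower FOC: 108 - 2q_X - 4q_B = 0, so q_B(q_X) = (108 - 2q_X)/4.
Xenon substitutes q_B(q_X) into its own profit: π_X = q_X(146 - 2q_X - (108 - 2q_X)/2) - 38q_X = (92 - q_X)q_X - 38q_X.
Leader FOC: 54 - 2q_X = 0, so q_X = 27.
Then q_B = (108 - 2·27)/4 = 27/2.

13.50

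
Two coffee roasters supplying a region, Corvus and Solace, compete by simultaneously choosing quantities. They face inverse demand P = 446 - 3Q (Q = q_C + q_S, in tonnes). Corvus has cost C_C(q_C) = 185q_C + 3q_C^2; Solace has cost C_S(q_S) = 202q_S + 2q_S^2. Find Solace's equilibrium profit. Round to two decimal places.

1867.15

Corvus's profit: π_C = (446 - 3Q)q_C - (185q_C + 3q_C²). Setting ∂π_C/∂q_C = 0: 261 - 12q_C - 3(q_S) = 0.
Solace's profit: π_S = (446 - 3Q)q_S - (202q_S + 2q_S²). Setting ∂π_S/∂q_S = 0: 244 - 10q_S - 3(q_C) = 0.
Best responses: q_C = (261 - 3q_S)/12, q_S = (244 - 3q_C)/10.
Solving the pair: q_C = 626/37, q_S = 715/37.
Price P = 446 - 3·(1341/37) = 337.2703.
Solace's profit: 337.2703·(715/37) - 202·(715/37) - 2(715/37)² = 1867.1476.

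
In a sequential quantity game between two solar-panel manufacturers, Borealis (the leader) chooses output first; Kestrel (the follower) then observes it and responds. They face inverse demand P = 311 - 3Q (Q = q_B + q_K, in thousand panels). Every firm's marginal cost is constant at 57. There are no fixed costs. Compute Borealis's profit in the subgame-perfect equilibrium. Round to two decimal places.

2688.17

The follower Kestrel best-responds to any q_B: π_K = (311 - 3Q)q_K - 57q_K.
∂π_K/∂q_K = 254 - 3q_B - 6q_K = 0 gives the reaction function q_K = (254 - 3q_B)/6.
The leader anticipates this reaction. Substituting into P = 311 - 3Q gives P = 184 - (3/2)q_B, so π_B = (184 - (3/2)q_B)q_B - 57q_B.
The leader's first-order condition 127 - 3q_B = 0 yields q_B = 127/3.
Then q_K = (254 - 3·(127/3))/6 = 127/6.
Price P = 311 - 3·(127/2) = 241/2.
Borealis's profit: (241/2 - 57)·(127/3) = 2688.1667.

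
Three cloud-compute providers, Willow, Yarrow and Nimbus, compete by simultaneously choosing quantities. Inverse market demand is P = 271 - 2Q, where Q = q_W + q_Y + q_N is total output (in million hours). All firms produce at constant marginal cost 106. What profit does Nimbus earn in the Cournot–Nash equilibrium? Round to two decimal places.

850.78

A representative firm's profit is π_i = q_i(271 - 2Q) - 106q_i.
First-order condition (treating rivals' output as given): 165 - 4q_i - 2·Σ_{j≠i} q_j = 0.
By symmetry each firm produces the same amount; substituting Σ_{j≠i} q_j = 2q_i yields q_i = 165/8.
Price P = 271 - 2·(495/8) = 589/4.
Nimbus's profit: (589/4 - 106)·(165/8) = 850.7813.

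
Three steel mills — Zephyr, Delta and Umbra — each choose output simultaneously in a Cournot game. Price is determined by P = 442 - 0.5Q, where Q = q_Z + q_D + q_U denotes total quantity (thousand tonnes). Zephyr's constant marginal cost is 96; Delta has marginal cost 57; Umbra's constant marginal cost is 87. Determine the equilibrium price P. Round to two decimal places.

170.50

Zephyr's profit: π_Z = (442 - 0.5Q)q_Z - (96q_Z). Setting ∂π_Z/∂q_Z = 0: 346 - q_Z - (1/2)(q_D + q_U) = 0.
Delta's profit: π_D = (442 - 0.5Q)q_D - (57q_D). Setting ∂π_D/∂q_D = 0: 385 - q_D - (1/2)(q_Z + q_U) = 0.
Umbra's first-order condition: 355 - q_U - (1/2)(q_Z + q_D) = 0.
Adding the 3 conditions: 1086 − Q − Q = 0, i.e. Q = 543.
Back-substituting: q_Z = (346 − 543/2)/(1/2) = 149, q_D = (385 − 543/2)/(1/2) = 227, q_U = (355 − 543/2)/(1/2) = 167.
Total output Q = 543, so price P = 442 - (1/2)·543 = 341/2.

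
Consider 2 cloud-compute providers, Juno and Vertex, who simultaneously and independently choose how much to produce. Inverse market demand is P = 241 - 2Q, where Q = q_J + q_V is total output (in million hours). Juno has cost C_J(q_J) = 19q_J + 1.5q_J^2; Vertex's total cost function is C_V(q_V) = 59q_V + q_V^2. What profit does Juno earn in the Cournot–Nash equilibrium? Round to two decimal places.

Juno's profit: π_J = (241 - 2Q)q_J - (19q_J + (3/2)q_J²). Setting ∂π_J/∂q_J = 0: 222 - 7q_J - 2(q_V) = 0.
Vertex's profit: π_V = (241 - 2Q)q_V - (59q_V + q_V²). Setting ∂π_V/∂q_V = 0: 182 - 6q_V - 2(q_J) = 0.
Best responses: q_J = (222 - 2q_V)/7, q_V = (182 - 2q_J)/6.
Substituting one into the other gives q_J = 484/19 and q_V = 415/19.
Price P = 241 - 2·(899/19) = 146.3684.
Juno's profit: 146.3684·(484/19) - 19·(484/19) - (3/2)(484/19)² = 2271.1801.

2271.18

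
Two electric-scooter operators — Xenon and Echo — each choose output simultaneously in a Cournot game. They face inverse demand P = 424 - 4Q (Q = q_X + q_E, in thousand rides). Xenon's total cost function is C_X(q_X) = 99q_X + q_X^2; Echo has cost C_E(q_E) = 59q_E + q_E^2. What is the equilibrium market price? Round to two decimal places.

Xenon's profit: π_X = (424 - 4Q)q_X - (99q_X + q_X²). Setting ∂π_X/∂q_X = 0: 325 - 10q_X - 4(q_E) = 0.
Echo's first-order condition: 365 - 10q_E - 4(q_X) = 0.
Best responses: q_X = (325 - 4q_E)/10, q_E = (365 - 4q_X)/10.
Substituting one into the other gives q_X = 895/42 and q_E = 1175/42.
Total output Q = 345/7, so price P = 424 - 4·(345/7) = 1588/7.

226.86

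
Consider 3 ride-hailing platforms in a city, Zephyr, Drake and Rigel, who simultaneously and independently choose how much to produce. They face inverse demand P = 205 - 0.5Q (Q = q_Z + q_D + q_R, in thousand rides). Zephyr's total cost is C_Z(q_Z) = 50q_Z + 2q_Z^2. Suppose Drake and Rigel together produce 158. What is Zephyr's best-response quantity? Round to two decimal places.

With rivals' combined output fixed at 158, Zephyr's profit is π_Z = (205 - (1/2)·158 - (1/2)q_Z)q_Z - (50q_Z + 2q_Z²) = (126 - (1/2)q_Z)q_Z - (50q_Z + 2q_Z²).
∂π_Z/∂q_Z = 76 - 5q_Z = 0, so q_Z = 76/5.

15.20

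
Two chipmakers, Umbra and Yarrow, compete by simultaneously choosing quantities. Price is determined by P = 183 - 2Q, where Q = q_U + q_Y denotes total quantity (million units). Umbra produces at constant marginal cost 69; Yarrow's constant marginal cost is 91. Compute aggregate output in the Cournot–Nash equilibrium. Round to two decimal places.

34.33

Umbra's profit: π_U = (183 - 2Q)q_U - (69q_U). Setting ∂π_U/∂q_U = 0: 114 - 4q_U - 2(q_Y) = 0.
Yarrow's first-order condition: 92 - 4q_Y - 2(q_U) = 0.
Rearranging gives the reaction functions q_U = (114 - 2q_Y)/4 and q_Y = (92 - 2q_U)/4.
Substituting one into the other gives q_U = 68/3 and q_Y = 35/3.
Total output Q = 68/3 + 35/3 = 103/3.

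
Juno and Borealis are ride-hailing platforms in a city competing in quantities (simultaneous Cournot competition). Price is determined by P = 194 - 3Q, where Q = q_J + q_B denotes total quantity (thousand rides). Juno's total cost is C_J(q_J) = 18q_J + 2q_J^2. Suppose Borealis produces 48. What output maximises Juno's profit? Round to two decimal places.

3.20

With the rival's output fixed at 48, Juno's profit is π_J = (194 - 3·48 - 3q_J)q_J - (18q_J + 2q_J²) = (50 - 3q_J)q_J - (18q_J + 2q_J²).
∂π_J/∂q_J = 32 - 10q_J = 0, so q_J = 16/5.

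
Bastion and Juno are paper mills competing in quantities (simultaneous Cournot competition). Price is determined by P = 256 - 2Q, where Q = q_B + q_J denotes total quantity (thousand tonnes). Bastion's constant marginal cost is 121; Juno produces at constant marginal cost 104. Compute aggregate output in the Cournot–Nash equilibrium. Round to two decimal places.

Bastion's profit: π_B = (256 - 2Q)q_B - (121q_B). Setting ∂π_B/∂q_B = 0: 135 - 4q_B - 2(q_J) = 0.
Juno's profit: π_J = (256 - 2Q)q_J - (104q_J). Setting ∂π_J/∂q_J = 0: 152 - 4q_J - 2(q_B) = 0.
Rearranging gives the reaction functions q_B = (135 - 2q_J)/4 and q_J = (152 - 2q_B)/4.
Solving the pair: q_B = 59/3, q_J = 169/6.
Total output Q = 59/3 + 169/6 = 287/6.

47.83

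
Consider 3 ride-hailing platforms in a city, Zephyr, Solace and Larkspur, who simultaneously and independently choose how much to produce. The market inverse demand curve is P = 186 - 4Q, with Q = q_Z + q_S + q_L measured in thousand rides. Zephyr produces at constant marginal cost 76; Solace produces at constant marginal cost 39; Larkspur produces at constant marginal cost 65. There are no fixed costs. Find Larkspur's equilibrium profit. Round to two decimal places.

Zephyr's profit: π_Z = (186 - 4Q)q_Z - (76q_Z). Setting ∂π_Z/∂q_Z = 0: 110 - 8q_Z - 4(q_S + q_L) = 0.
Solace's first-order condition: 147 - 8q_S - 4(q_Z + q_L) = 0.
Larkspur's profit: π_L = (186 - 4Q)q_L - (65q_L). Setting ∂π_L/∂q_L = 0: 121 - 8q_L - 4(q_Z + q_S) = 0.
Adding the 3 first-order conditions: 378 − 16Q = 0, so Q = 189/8.
Back-substituting: q_Z = (110 − 189/2)/4 = 31/8, q_S = (147 − 189/2)/4 = 105/8, q_L = (121 − 189/2)/4 = 53/8.
Price P = 186 - 4·(189/8) = 183/2.
Larkspur's profit: (183/2 - 65)·(53/8) = 175.5625.

175.56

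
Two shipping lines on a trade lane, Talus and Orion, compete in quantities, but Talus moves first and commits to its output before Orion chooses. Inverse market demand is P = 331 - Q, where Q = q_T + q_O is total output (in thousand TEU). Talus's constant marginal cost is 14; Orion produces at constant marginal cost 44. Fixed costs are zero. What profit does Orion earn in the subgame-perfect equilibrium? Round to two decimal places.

3220.56

Solve by backward induction. Given q_T, the follower Orion maximises π_O = (331 - q_T - q_O)q_O - 44q_O.
∂π_O/∂q_O = 287 - q_T - 2q_O = 0 gives the reaction function q_O = (287 - q_T)/2.
Talus substitutes q_O(q_T) into its own profit: π_T = q_T(331 - q_T - (287 - q_T)/2) - 14q_T = (375/2 - (1/2)q_T)q_T - 14q_T.
Leader FOC: 347/2 - q_T = 0, so q_T = 347/2.
Then q_O = (287 - 347/2)/2 = 227/4.
Price P = 331 - 921/4 = 403/4.
Orion's profit: (403/4 - 44)·(227/4) = 3220.5625.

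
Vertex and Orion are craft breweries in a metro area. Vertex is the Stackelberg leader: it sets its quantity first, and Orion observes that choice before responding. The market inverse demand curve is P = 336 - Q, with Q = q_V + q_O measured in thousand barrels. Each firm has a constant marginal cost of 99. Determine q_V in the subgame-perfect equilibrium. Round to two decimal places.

Solve by backward induction. Given q_V, the follower Orion maximises π_O = (336 - q_V - q_O)q_O - 99q_O.
∂π_O/∂q_O = 237 - q_V - 2q_O = 0 gives the reaction function q_O = (237 - q_V)/2.
Vertex substitutes q_O(q_V) into its own profit: π_V = q_V(336 - q_V - (237 - q_V)/2) - 99q_V = (435/2 - (1/2)q_V)q_V - 99q_V.
Leader FOC: 237/2 - q_V = 0, so q_V = 237/2.
Then q_O = (237 - 237/2)/2 = 237/4.

118.50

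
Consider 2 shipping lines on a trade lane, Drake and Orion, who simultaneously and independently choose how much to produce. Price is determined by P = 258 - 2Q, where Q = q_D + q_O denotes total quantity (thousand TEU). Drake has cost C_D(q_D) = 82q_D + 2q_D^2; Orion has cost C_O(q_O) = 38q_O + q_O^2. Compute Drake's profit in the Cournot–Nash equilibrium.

Drake's profit: π_D = (258 - 2Q)q_D - (82q_D + 2q_D²). Setting ∂π_D/∂q_D = 0: 176 - 8q_D - 2(q_O) = 0.
Orion's profit: π_O = (258 - 2Q)q_O - (38q_O + q_O²). Setting ∂π_O/∂q_O = 0: 220 - 6q_O - 2(q_D) = 0.
Best responses: q_D = (176 - 2q_O)/8, q_O = (220 - 2q_D)/6.
Substituting one into the other gives q_D = 14 and q_O = 32.
Price P = 258 - 2·46 = 166.
Drake's profit: 166·14 - 82·14 - 2·14² = 784.

784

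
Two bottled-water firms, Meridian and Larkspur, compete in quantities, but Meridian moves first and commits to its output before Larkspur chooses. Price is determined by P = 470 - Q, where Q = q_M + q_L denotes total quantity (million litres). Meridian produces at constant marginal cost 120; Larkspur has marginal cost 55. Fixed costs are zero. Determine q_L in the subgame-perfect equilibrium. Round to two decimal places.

Solve by backward induction. Given q_M, the follower Larkspur maximises π_L = (470 - q_M - q_L)q_L - 55q_L.
∂π_L/∂q_L = 415 - q_M - 2q_L = 0 gives the reaction function q_L = (415 - q_M)/2.
Meridian substitutes q_L(q_M) into its own profit: π_M = q_M(470 - q_M - (415 - q_M)/2) - 120q_M = (525/2 - (1/2)q_M)q_M - 120q_M.
Maximising: ∂π_M/∂q_M = 285/2 - q_M = 0, giving q_M = 285/2.
Then q_L = (415 - 285/2)/2 = 545/4.

136.25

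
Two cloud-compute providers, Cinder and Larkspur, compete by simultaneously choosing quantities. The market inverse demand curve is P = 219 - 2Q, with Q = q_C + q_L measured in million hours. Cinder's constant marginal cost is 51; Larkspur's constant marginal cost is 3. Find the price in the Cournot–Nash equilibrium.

91

Cinder's profit: π_C = (219 - 2Q)q_C - (51q_C). Setting ∂π_C/∂q_C = 0: 168 - 4q_C - 2(q_L) = 0.
Larkspur's first-order condition: 216 - 4q_L - 2(q_C) = 0.
So q_C = (168 - 2q_L)/4 and q_L = (216 - 2q_C)/4.
Solving the pair: q_C = 20, q_L = 44.
Total output Q = 64, so price P = 219 - 2·64 = 91.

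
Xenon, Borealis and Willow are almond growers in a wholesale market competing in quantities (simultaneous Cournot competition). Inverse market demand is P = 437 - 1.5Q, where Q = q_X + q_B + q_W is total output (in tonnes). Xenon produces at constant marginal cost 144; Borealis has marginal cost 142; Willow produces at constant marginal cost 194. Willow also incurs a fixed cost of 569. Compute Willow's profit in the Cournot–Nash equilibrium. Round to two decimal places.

259.38

Xenon's profit: π_X = (437 - 1.5Q)q_X - (144q_X). Setting ∂π_X/∂q_X = 0: 293 - 3q_X - (3/2)(q_B + q_W) = 0.
Borealis's first-order condition: 295 - 3q_B - (3/2)(q_X + q_W) = 0.
Willow's profit: π_W = (437 - 1.5Q)q_W - (194q_W). Setting ∂π_W/∂q_W = 0: 243 - 3q_W - (3/2)(q_X + q_B) = 0.
Adding the 3 first-order conditions: 831 − 6Q = 0, so Q = 277/2.
Back-substituting: q_X = (293 − 831/4)/(3/2) = 341/6, q_B = (295 − 831/4)/(3/2) = 349/6, q_W = (243 − 831/4)/(3/2) = 47/2.
Price P = 437 - (3/2)·(277/2) = 917/4.
Willow's profit: (917/4 - 194)·(47/2) - 569 = 259.3750.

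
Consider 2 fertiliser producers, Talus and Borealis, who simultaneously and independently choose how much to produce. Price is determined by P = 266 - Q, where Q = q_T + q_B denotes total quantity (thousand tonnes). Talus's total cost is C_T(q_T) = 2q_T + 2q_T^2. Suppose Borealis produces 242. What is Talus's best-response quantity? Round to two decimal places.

3.67

With the rival's output fixed at 242, Talus's profit is π_T = (266 - 242 - q_T)q_T - (2q_T + 2q_T²) = (24 - q_T)q_T - (2q_T + 2q_T²).
∂π_T/∂q_T = 22 - 6q_T = 0, so q_T = 11/3.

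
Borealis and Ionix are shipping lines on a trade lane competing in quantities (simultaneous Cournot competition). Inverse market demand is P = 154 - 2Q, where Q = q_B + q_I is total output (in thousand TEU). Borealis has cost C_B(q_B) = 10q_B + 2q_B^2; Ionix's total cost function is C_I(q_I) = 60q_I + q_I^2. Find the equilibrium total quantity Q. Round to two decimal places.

Borealis's profit: π_B = (154 - 2Q)q_B - (10q_B + 2q_B²). Setting ∂π_B/∂q_B = 0: 144 - 8q_B - 2(q_I) = 0.
Ionix's profit: π_I = (154 - 2Q)q_I - (60q_I + q_I²). Setting ∂π_I/∂q_I = 0: 94 - 6q_I - 2(q_B) = 0.
Best responses: q_B = (144 - 2q_I)/8, q_I = (94 - 2q_B)/6.
Solving the pair: q_B = 169/11, q_I = 116/11.
Total output Q = 169/11 + 116/11 = 285/11.

25.91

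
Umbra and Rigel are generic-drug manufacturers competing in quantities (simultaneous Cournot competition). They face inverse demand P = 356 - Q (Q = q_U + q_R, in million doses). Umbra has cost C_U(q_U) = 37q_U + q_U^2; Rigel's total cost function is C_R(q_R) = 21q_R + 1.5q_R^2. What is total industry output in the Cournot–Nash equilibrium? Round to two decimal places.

120.05

Umbra's profit: π_U = (356 - Q)q_U - (37q_U + q_U²). Setting ∂π_U/∂q_U = 0: 319 - 4q_U - (q_R) = 0.
Rigel's first-order condition: 335 - 5q_R - (q_U) = 0.
Best responses: q_U = (319 - q_R)/4, q_R = (335 - q_U)/5.
Substituting one into the other gives q_U = 1260/19 and q_R = 1021/19.
Total output Q = 1260/19 + 1021/19 = 120.0526.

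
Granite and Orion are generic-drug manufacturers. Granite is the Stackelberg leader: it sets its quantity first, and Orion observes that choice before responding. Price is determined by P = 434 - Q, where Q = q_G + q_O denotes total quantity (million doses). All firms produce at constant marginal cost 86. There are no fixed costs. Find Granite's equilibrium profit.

The follower Orion best-responds to any q_G: π_O = (434 - Q)q_O - 86q_O.
Setting the follower's marginal profit to zero, 348 - q_G - 2q_O = 0, i.e. q_O = (348 - q_G)/2.
Granite substitutes q_O(q_G) into its own profit: π_G = q_G(434 - q_G - (348 - q_G)/2) - 86q_G = (260 - (1/2)q_G)q_G - 86q_G.
The leader's first-order condition 174 - q_G = 0 yields q_G = 174.
Then q_O = (348 - 174)/2 = 87.
Price P = 434 - 261 = 173.
Granite's profit: (173 - 86)·174 = 15138.

15138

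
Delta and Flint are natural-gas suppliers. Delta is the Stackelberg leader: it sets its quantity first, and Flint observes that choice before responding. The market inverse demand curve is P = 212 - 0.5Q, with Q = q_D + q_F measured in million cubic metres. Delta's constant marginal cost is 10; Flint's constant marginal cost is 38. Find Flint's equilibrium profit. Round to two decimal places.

1740.50

Solve by backward induction. Given q_D, the follower Flint maximises π_F = (212 - (1/2)q_D - (1/2)q_F)q_F - 38q_F.
Setting the follower's marginal profit to zero, 174 - (1/2)q_D - q_F = 0, i.e. q_F = (174 - (1/2)q_D).
Delta substitutes q_F(q_D) into its own profit: π_D = q_D(212 - (1/2)q_D - (174 - (1/2)q_D)/2) - 10q_D = (125 - (1/4)q_D)q_D - 10q_D.
The leader's first-order condition 115 - (1/2)q_D = 0 yields q_D = 230.
Then q_F = (174 - (1/2)·230) = 59.
Price P = 212 - (1/2)·289 = 135/2.
Flint's profit: (135/2 - 38)·59 = 1740.5000.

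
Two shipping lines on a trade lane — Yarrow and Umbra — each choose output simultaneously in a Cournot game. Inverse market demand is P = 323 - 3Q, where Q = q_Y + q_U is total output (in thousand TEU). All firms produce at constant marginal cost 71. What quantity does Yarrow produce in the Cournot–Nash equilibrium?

A representative firm's profit is π_i = q_i(323 - 3Q) - 71q_i.
Setting ∂π_i/∂q_i = 0 with rivals' quantities fixed: 252 - 6q_i - 3q_j = 0.
With identical firms every q_j equals q_i, so q_j = q_i and 252 = 9q_i, giving q_i = 28.

28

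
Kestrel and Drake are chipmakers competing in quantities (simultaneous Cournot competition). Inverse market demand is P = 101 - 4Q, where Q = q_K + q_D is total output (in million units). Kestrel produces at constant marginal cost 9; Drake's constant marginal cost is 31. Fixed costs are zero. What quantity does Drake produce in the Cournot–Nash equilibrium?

4

Kestrel's profit: π_K = (101 - 4Q)q_K - (9q_K). Setting ∂π_K/∂q_K = 0: 92 - 8q_K - 4(q_D) = 0.
Drake's first-order condition: 70 - 8q_D - 4(q_K) = 0.
Rearranging gives the reaction functions q_K = (92 - 4q_D)/8 and q_D = (70 - 4q_K)/8.
Substituting one into the other gives q_K = 19/2 and q_D = 4.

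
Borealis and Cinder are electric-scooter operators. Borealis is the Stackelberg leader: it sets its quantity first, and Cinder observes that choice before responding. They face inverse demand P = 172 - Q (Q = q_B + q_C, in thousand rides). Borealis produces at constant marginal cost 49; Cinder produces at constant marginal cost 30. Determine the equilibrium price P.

75

Solve by backward induction. Given q_B, the follower Cinder maximises π_C = (172 - q_B - q_C)q_C - 30q_C.
∂π_C/∂q_C = 142 - q_B - 2q_C = 0 gives the reaction function q_C = (142 - q_B)/2.
Borealis substitutes q_C(q_B) into its own profit: π_B = q_B(172 - q_B - (142 - q_B)/2) - 49q_B = (101 - (1/2)q_B)q_B - 49q_B.
The leader's first-order condition 52 - q_B = 0 yields q_B = 52.
Then q_C = (142 - 52)/2 = 45.
Total output Q = 97, so price P = 172 - 97 = 75.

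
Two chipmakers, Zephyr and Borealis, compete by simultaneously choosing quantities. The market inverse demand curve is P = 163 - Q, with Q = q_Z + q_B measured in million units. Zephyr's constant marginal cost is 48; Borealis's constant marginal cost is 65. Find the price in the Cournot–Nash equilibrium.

Zephyr's profit: π_Z = (163 - Q)q_Z - (48q_Z). Setting ∂π_Z/∂q_Z = 0: 115 - 2q_Z - (q_B) = 0.
Borealis's profit: π_B = (163 - Q)q_B - (65q_B). Setting ∂π_B/∂q_B = 0: 98 - 2q_B - (q_Z) = 0.
Rearranging gives the reaction functions q_Z = (115 - q_B)/2 and q_B = (98 - q_Z)/2.
Substituting one into the other gives q_Z = 44 and q_B = 27.
Total output Q = 71, so price P = 163 - 71 = 92.

92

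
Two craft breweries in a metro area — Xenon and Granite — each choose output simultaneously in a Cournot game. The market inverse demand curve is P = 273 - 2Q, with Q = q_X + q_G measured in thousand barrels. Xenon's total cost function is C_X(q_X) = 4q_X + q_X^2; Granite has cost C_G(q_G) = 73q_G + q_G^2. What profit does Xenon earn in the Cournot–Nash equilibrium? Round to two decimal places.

4317.76

Xenon's profit: π_X = (273 - 2Q)q_X - (4q_X + q_X²). Setting ∂π_X/∂q_X = 0: 269 - 6q_X - 2(q_G) = 0.
Granite's first-order condition: 200 - 6q_G - 2(q_X) = 0.
So q_X = (269 - 2q_G)/6 and q_G = (200 - 2q_X)/6.
Solving the pair: q_X = 607/16, q_G = 331/16.
Price P = 273 - 2·(469/8) = 623/4.
Xenon's profit: (623/4)·(607/16) - 4·(607/16) - (607/16)² = 4317.7617.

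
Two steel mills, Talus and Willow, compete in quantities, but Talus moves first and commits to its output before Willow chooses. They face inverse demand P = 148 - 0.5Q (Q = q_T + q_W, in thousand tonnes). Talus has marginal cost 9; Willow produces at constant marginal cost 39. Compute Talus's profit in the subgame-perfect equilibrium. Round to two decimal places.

7140.25

The follower Willow best-responds to any q_T: π_W = (148 - 0.5Q)q_W - 39q_W.
Follower FOC: 109 - (1/2)q_T - q_W = 0, so q_W(q_T) = (109 - (1/2)q_T).
Talus substitutes q_W(q_T) into its own profit: π_T = q_T(148 - (1/2)q_T - (109 - (1/2)q_T)/2) - 9q_T = (187/2 - (1/4)q_T)q_T - 9q_T.
The leader's first-order condition 169/2 - (1/2)q_T = 0 yields q_T = 169.
Then q_W = (109 - (1/2)·169) = 49/2.
Price P = 148 - (1/2)·(387/2) = 205/4.
Talus's profit: (205/4 - 9)·169 = 7140.2500.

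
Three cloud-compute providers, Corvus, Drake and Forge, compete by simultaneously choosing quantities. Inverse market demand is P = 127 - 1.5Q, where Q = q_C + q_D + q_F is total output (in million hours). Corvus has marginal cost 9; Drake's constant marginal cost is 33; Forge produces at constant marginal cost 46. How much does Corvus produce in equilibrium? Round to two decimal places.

29.83

Corvus's profit: π_C = (127 - 1.5Q)q_C - (9q_C). Setting ∂π_C/∂q_C = 0: 118 - 3q_C - (3/2)(q_D + q_F) = 0.
Drake's profit: π_D = (127 - 1.5Q)q_D - (33q_D). Setting ∂π_D/∂q_D = 0: 94 - 3q_D - (3/2)(q_C + q_F) = 0.
Forge's first-order condition: 81 - 3q_F - (3/2)(q_C + q_D) = 0.
Adding the 3 conditions: 293 − 3Q − 3Q = 0, i.e. Q = 293/6.
Back-substituting: q_C = (118 − 293/4)/(3/2) = 179/6, q_D = (94 − 293/4)/(3/2) = 83/6, q_F = (81 − 293/4)/(3/2) = 31/6.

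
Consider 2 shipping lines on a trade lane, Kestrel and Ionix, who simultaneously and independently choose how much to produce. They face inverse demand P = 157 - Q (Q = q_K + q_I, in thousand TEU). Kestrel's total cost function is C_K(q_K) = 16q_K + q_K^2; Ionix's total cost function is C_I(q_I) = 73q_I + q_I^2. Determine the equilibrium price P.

112

Kestrel's profit: π_K = (157 - Q)q_K - (16q_K + q_K²). Setting ∂π_K/∂q_K = 0: 141 - 4q_K - (q_I) = 0.
Ionix's profit: π_I = (157 - Q)q_I - (73q_I + q_I²). Setting ∂π_I/∂q_I = 0: 84 - 4q_I - (q_K) = 0.
Best responses: q_K = (141 - q_I)/4, q_I = (84 - q_K)/4.
Solving the pair: q_K = 32, q_I = 13.
Total output Q = 45, so price P = 157 - 45 = 112.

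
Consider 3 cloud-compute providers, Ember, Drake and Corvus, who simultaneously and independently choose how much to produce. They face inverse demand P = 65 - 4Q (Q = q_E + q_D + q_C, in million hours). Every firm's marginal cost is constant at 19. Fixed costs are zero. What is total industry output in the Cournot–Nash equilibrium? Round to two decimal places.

8.63

A representative firm's profit is π_i = q_i(65 - 4Q) - 19q_i.
First-order condition (treating rivals' output as given): 46 - 8q_i - 4·Σ_{j≠i} q_j = 0.
By symmetry each firm produces the same amount; substituting Σ_{j≠i} q_j = 2q_i yields q_i = 46/16 = 23/8.
Total output Q = 23/8 + 23/8 + 23/8 = 69/8.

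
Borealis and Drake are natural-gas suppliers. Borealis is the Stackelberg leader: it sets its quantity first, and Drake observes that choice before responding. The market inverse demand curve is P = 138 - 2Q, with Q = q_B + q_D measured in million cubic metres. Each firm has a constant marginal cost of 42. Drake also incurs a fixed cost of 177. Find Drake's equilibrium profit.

111

Solve by backward induction. Given q_B, the follower Drake maximises π_D = (138 - 2q_B - 2q_D)q_D - 42q_D.
Setting the follower's marginal profit to zero, 96 - 2q_B - 4q_D = 0, i.e. q_D = (96 - 2q_B)/4.
The leader anticipates this reaction. Substituting into P = 138 - 2Q gives P = 90 - q_B, so π_B = (90 - q_B)q_B - 42q_B.
The leader's first-order condition 48 - 2q_B = 0 yields q_B = 24.
Then q_D = (96 - 2·24)/4 = 12.
Price P = 138 - 2·36 = 66.
Drake's profit: (66 - 42)·12 - 177 = 111.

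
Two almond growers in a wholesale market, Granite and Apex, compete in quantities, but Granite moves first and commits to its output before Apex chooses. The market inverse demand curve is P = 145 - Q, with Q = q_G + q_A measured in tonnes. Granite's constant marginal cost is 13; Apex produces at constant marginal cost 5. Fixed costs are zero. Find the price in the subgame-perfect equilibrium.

44

Solve by backward induction. Given q_G, the follower Apex maximises π_A = (145 - q_G - q_A)q_A - 5q_A.
Follower FOC: 140 - q_G - 2q_A = 0, so q_A(q_G) = (140 - q_G)/2.
Granite substitutes q_A(q_G) into its own profit: π_G = q_G(145 - q_G - (140 - q_G)/2) - 13q_G = (75 - (1/2)q_G)q_G - 13q_G.
The leader's first-order condition 62 - q_G = 0 yields q_G = 62.
Then q_A = (140 - 62)/2 = 39.
Total output Q = 101, so price P = 145 - 101 = 44.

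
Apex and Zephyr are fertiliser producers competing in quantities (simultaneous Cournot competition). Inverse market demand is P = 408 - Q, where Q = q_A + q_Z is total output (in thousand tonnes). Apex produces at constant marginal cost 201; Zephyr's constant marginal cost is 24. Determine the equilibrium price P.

211

Apex's profit: π_A = (408 - Q)q_A - (201q_A). Setting ∂π_A/∂q_A = 0: 207 - 2q_A - (q_Z) = 0.
Zephyr's first-order condition: 384 - 2q_Z - (q_A) = 0.
Best responses: q_A = (207 - q_Z)/2, q_Z = (384 - q_A)/2.
Solving the pair: q_A = 10, q_Z = 187.
Total output Q = 197, so price P = 408 - 197 = 211.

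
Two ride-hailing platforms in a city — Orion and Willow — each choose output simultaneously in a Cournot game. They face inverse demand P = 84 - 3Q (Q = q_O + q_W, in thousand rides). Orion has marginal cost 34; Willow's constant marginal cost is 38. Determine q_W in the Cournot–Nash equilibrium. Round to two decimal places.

Orion's profit: π_O = (84 - 3Q)q_O - (34q_O). Setting ∂π_O/∂q_O = 0: 50 - 6q_O - 3(q_W) = 0.
Willow's first-order condition: 46 - 6q_W - 3(q_O) = 0.
Rearranging gives the reaction functions q_O = (50 - 3q_W)/6 and q_W = (46 - 3q_O)/6.
Substituting one into the other gives q_O = 6 and q_W = 14/3.

4.67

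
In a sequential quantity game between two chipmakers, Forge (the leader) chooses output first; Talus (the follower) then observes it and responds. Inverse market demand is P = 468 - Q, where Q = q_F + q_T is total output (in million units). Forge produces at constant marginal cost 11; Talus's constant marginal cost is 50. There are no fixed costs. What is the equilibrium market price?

135

Solve by backward induction. Given q_F, the follower Talus maximises π_T = (468 - q_F - q_T)q_T - 50q_T.
Setting the follower's marginal profit to zero, 418 - q_F - 2q_T = 0, i.e. q_T = (418 - q_F)/2.
Forge substitutes q_T(q_F) into its own profit: π_F = q_F(468 - q_F - (418 - q_F)/2) - 11q_F = (259 - (1/2)q_F)q_F - 11q_F.
Maximising: ∂π_F/∂q_F = 248 - q_F = 0, giving q_F = 248.
Then q_T = (418 - 248)/2 = 85.
Total output Q = 333, so price P = 468 - 333 = 135.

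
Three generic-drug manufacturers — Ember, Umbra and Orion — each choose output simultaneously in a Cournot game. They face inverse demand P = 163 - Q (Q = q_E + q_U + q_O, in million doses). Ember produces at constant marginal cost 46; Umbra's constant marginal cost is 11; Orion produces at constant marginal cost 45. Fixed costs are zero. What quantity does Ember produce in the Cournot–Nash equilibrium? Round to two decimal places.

20.25

Ember's profit: π_E = (163 - Q)q_E - (46q_E). Setting ∂π_E/∂q_E = 0: 117 - 2q_E - (q_U + q_O) = 0.
Umbra's first-order condition: 152 - 2q_U - (q_E + q_O) = 0.
Orion's first-order condition: 118 - 2q_O - (q_E + q_U) = 0.
Adding the 3 conditions: 387 − 2Q − 2Q = 0, i.e. Q = 387/4.
Back-substituting: q_E = (117 − 387/4) = 81/4, q_U = (152 − 387/4) = 221/4, q_O = (118 − 387/4) = 85/4.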